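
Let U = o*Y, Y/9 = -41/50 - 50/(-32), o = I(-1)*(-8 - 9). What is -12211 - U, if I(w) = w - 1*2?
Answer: -5020723/400 ≈ -12552.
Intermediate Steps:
I(w) = -2 + w (I(w) = w - 2 = -2 + w)
o = 51 (o = (-2 - 1)*(-8 - 9) = -3*(-17) = 51)
Y = 2673/400 (Y = 9*(-41/50 - 50/(-32)) = 9*(-41*1/50 - 50*(-1/32)) = 9*(-41/50 + 25/16) = 9*(297/400) = 2673/400 ≈ 6.6825)
U = 136323/400 (U = 51*(2673/400) = 136323/400 ≈ 340.81)
-12211 - U = -12211 - 1*136323/400 = -12211 - 136323/400 = -5020723/400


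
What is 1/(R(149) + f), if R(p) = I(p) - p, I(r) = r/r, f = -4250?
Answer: -1/4398 ≈ -0.00022738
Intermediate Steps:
I(r) = 1
R(p) = 1 - p
1/(R(149) + f) = 1/((1 - 1*149) - 4250) = 1/((1 - 149) - 4250) = 1/(-148 - 4250) = 1/(-4398) = -1/4398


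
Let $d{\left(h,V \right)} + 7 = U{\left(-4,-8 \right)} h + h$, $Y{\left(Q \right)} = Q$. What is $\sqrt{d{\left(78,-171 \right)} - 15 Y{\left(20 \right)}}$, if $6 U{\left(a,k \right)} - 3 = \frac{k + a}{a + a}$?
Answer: $\frac{i \sqrt{682}}{2} \approx 13.058 i$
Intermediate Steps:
$U{\left(a,k \right)} = \frac{1}{2} + \frac{a + k}{12 a}$ ($U{\left(a,k \right)} = \frac{1}{2} + \frac{\left(k + a\right) \frac{1}{a + a}}{6} = \frac{1}{2} + \frac{\left(a + k\right) \frac{1}{2 a}}{6} = \frac{1}{2} + \frac{\frac{1}{2} \frac{1}{a} \left(a + k\right)}{6} = \frac{1}{2} + \frac{a + k}{12 a}$)
$d{\left(h,V \right)} = -7 + \frac{7 h}{4}$ ($d{\left(h,V \right)} = -7 + \left(\frac{-8 + 7 \left(-4\right)}{12 \left(-4\right)} h + h\right) = -7 + \left(\frac{1}{12} \left(- \frac{1}{4}\right) \left(-8 - 28\right) h + h\right) = -7 + \left(\frac{1}{12} \left(- \frac{1}{4}\right) \left(-36\right) h + h\right) = -7 + \left(\frac{3 h}{4} + h\right) = -7 + \frac{7 h}{4}$)
$\sqrt{d{\left(78,-171 \right)} - 15 Y{\left(20 \right)}} = \sqrt{\left(-7 + \frac{7}{4} \cdot 78\right) - 300} = \sqrt{\left(-7 + \frac{273}{2}\right) - 300} = \sqrt{\frac{259}{2} - 300} = \sqrt{- \frac{341}{2}} = \frac{i \sqrt{682}}{2}$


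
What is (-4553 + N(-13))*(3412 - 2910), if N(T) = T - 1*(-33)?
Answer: -2275566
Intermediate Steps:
N(T) = 33 + T (N(T) = T + 33 = 33 + T)
(-4553 + N(-13))*(3412 - 2910) = (-4553 + (33 - 13))*(3412 - 2910) = (-4553 + 20)*502 = -4533*502 = -2275566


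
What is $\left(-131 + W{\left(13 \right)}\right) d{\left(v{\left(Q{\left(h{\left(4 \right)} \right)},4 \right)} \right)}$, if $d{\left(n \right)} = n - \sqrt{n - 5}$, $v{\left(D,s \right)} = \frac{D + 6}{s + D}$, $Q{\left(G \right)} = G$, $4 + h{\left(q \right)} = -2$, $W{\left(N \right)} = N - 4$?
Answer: $122 i \sqrt{5} \approx 272.8 i$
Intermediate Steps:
$W{\left(N \right)} = -4 + N$
$h{\left(q \right)} = -6$ ($h{\left(q \right)} = -4 - 2 = -6$)
$v{\left(D,s \right)} = \frac{6 + D}{D + s}$
$d{\left(n \right)} = n - \sqrt{-5 + n}$
$\left(-131 + W{\left(13 \right)}\right) d{\left(v{\left(Q{\left(h{\left(4 \right)} \right)},4 \right)} \right)} = \left(-131 + \left(-4 + 13\right)\right) \left(\frac{6 - 6}{-6 + 4} - \sqrt{-5 + \frac{6 - 6}{-6 + 4}}\right) = \left(-131 + 9\right) \left(\frac{1}{-2} \cdot 0 - \sqrt{-5 + \frac{1}{-2} \cdot 0}\right) = - 122 \left(\left(- \frac{1}{2}\right) 0 - \sqrt{-5 - 0}\right) = - 122 \left(0 - \sqrt{-5 + 0}\right) = - 122 \left(0 - \sqrt{-5}\right) = - 122 \left(0 - i \sqrt{5}\right) = - 122 \left(- i \sqrt{5}\right) = 122 i \sqrt{5}$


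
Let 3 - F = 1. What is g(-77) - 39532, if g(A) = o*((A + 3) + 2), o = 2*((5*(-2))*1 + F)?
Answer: -38380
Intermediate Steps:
F = 2 (F = 3 - 1*1 = 3 - 1 = 2)
o = -16 (o = 2*((5*(-2))*1 + 2) = 2*(-10*1 + 2) = 2*(-10 + 2) = 2*(-8) = -16)
g(A) = -80 - 16*A (g(A) = -16*((A + 3) + 2) = -16*((3 + A) + 2) = -16*(5 + A) = -80 - 16*A)
g(-77) - 39532 = (-80 - 16*(-77)) - 39532 = (-80 + 1232) - 39532 = 1152 - 39532 = -38380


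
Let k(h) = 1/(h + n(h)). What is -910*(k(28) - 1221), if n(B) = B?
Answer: 4444375/4 ≈ 1.1111e+6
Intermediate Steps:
k(h) = 1/(2*h) (k(h) = 1/(h + h) = 1/(2*h))
-910*(k(28) - 1221) = -910*((½)/28 - 1221) = -910*((½)*(1/28) - 1221) = -910*(1/56 - 1221) = -910*(-68375/56) = 4444375/4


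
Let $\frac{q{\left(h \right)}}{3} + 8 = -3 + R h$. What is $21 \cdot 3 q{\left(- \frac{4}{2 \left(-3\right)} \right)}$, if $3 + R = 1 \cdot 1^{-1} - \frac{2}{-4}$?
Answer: $-2268$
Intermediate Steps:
$R = - \frac{3}{2}$ ($R = -3 + \left(1 \cdot 1^{-1} - \frac{2}{-4}\right) = -3 + \left(1 \cdot 1 - - \frac{1}{2}\right) = -3 + \left(1 + \frac{1}{2}\right) = -3 + \frac{3}{2} = - \frac{3}{2} \approx -1.5$)
$q{\left(h \right)} = -33 - \frac{9 h}{2}$ ($q{\left(h \right)} = -24 + 3 \left(-3 - \frac{3 h}{2}\right) = -24 - \left(9 + \frac{9 h}{2}\right) = -33 - \frac{9 h}{2}$)
$21 \cdot 3 q{\left(- \frac{4}{2 \left(-3\right)} \right)} = 21 \cdot 3 \left(-33 - \frac{9 \left(- \frac{4}{2 \left(-3\right)}\right)}{2}\right) = 63 \left(-33 - \frac{9 \left(- \frac{4}{-6}\right)}{2}\right) = 63 \left(-33 - \frac{9 \left(\left(-4\right) \left(- \frac{1}{6}\right)\right)}{2}\right) = 63 \left(-33 - 3\right) = 63 \left(-36\right) = -2268$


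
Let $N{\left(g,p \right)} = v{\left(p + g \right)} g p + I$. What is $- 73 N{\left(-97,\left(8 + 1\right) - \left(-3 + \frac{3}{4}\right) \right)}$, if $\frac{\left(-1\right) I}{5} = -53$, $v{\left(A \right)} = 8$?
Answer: $617945$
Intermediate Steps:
$I = 265$ ($I = \left(-5\right) \left(-53\right) = 265$)
$N{\left(g,p \right)} = 265 + 8 g p$ ($N{\left(g,p \right)} = 8 g p + 265 = 265 + 8 g p$)
$- 73 N{\left(-97,\left(8 + 1\right) - \left(-3 + \frac{3}{4}\right) \right)} = - 73 \left(265 + 8 \left(-97\right) \left(\left(8 + 1\right) - \left(-3 + \frac{3}{4}\right)\right)\right) = - 73 \left(265 + 8 \left(-97\right) \left(9 - - \frac{9}{4}\right)\right) = - 73 \left(265 + 8 \left(-97\right) \left(9 + \left(3 - \frac{3}{4}\right)\right)\right) = - 73 \left(265 + 8 \left(-97\right) \left(9 + \frac{9}{4}\right)\right) = - 73 \left(265 + 8 \left(-97\right) \frac{45}{4}\right) = - 73 \left(265 - 8730\right) = \left(-73\right) \left(-8465\right) = 617945$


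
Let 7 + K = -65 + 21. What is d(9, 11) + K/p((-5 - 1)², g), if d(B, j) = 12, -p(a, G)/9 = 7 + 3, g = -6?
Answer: 377/30 ≈ 12.567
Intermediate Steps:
p(a, G) = -90 (p(a, G) = -9*(7 + 3) = -9*10 = -90)
K = -51 (K = -7 + (-65 + 21) = -7 - 44 = -51)
d(9, 11) + K/p((-5 - 1)², g) = 12 - 51/(-90) = 12 - 51*(-1/90) = 12 + 17/30 = 377/30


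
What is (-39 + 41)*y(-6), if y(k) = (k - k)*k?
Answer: 0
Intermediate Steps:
y(k) = 0 (y(k) = 0*k = 0)
(-39 + 41)*y(-6) = (-39 + 41)*0 = 2*0 = 0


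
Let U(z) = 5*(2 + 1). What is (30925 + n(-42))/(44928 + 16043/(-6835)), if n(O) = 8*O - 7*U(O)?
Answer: 208358140/307066837 ≈ 0.67854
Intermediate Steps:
U(z) = 15 (U(z) = 5*3 = 15)
n(O) = -105 + 8*O (n(O) = 8*O - 7*15 = 8*O - 105 = -105 + 8*O)
(30925 + n(-42))/(44928 + 16043/(-6835)) = (30925 + (-105 + 8*(-42)))/(44928 + 16043/(-6835)) = (30925 + (-105 - 336))/(44928 + 16043*(-1/6835)) = (30925 - 441)/(44928 - 16043/6835) = 30484/(307066837/6835) = 30484*(6835/307066837) = 208358140/307066837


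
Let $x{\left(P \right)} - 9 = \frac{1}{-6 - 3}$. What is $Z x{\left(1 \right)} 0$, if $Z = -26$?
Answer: $0$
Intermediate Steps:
$x{\left(P \right)} = \frac{80}{9}$ ($x{\left(P \right)} = 9 + \frac{1}{-6 - 3} = 9 + \frac{1}{-9} = 9 - \frac{1}{9} = \frac{80}{9}$)
$Z x{\left(1 \right)} 0 = \left(-26\right) \frac{80}{9} \cdot 0 = \left(- \frac{2080}{9}\right) 0 = 0$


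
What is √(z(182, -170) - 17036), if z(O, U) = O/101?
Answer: I*√173765854/101 ≈ 130.52*I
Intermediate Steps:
z(O, U) = O/101 (z(O, U) = O*(1/101) = O/101)
√(z(182, -170) - 17036) = √((1/101)*182 - 17036) = √(182/101 - 17036) = √(-1720454/101) = I*√173765854/101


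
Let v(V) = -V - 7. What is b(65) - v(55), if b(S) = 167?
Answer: 229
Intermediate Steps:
v(V) = -7 - V
b(65) - v(55) = 167 - (-7 - 1*55) = 167 - (-7 - 55) = 167 - 1*(-62) = 167 + 62 = 229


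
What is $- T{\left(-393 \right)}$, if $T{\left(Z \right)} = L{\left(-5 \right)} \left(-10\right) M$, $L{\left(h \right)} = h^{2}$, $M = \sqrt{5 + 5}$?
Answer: $250 \sqrt{10} \approx 790.57$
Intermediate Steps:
$M = \sqrt{10} \approx 3.1623$
$T{\left(Z \right)} = - 250 \sqrt{10}$ ($T{\left(Z \right)} = \left(-5\right)^{2} \left(-10\right) \sqrt{10} = 25 \left(-10\right) \sqrt{10} = - 250 \sqrt{10}$)
$- T{\left(-393 \right)} = - \left(-250\right) \sqrt{10} = 250 \sqrt{10}$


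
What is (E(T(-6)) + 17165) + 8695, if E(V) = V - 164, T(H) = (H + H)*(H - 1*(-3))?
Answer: 25732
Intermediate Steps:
T(H) = 2*H*(3 + H) (T(H) = (2*H)*(H + 3) = (2*H)*(3 + H) = 2*H*(3 + H))
E(V) = -164 + V
(E(T(-6)) + 17165) + 8695 = ((-164 + 2*(-6)*(3 - 6)) + 17165) + 8695 = ((-164 + 2*(-6)*(-3)) + 17165) + 8695 = ((-164 + 36) + 17165) + 8695 = (-128 + 17165) + 8695 = 17037 + 8695 = 25732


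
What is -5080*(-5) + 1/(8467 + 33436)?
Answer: 1064336201/41903 ≈ 25400.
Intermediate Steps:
-5080*(-5) + 1/(8467 + 33436) = 25400 + 1/41903 = 1064336201/41903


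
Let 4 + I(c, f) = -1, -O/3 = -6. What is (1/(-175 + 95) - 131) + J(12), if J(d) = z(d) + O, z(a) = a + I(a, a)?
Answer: -8481/80 ≈ -106.01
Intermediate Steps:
O = 18 (O = -3*(-6) = 18)
I(c, f) = -5 (I(c, f) = -4 - 1 = -5)
z(a) = -5 + a (z(a) = a - 5 = -5 + a)
J(d) = 13 + d (J(d) = (-5 + d) + 18 = 13 + d)
(1/(-175 + 95) - 131) + J(12) = (1/(-175 + 95) - 131) + (13 + 12) = (1/(-80) - 131) + 25 = (-1/80 - 131) + 25 = -10481/80 + 25 = -8481/80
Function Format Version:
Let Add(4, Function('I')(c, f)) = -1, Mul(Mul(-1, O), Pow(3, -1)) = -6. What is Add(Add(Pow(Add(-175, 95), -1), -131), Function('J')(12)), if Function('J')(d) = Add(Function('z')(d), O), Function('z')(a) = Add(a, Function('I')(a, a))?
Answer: Rational(-8481, 80) ≈ -106.01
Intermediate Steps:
O = 18 (O = Mul(-3, -6) = 18)
Function('I')(c, f) = -5 (Function('I')(c, f) = Add(-4, -1) = -5)
Function('z')(a) = Add(-5, a) (Function('z')(a) = Add(a, -5) = Add(-5, a))
Function('J')(d) = Add(13, d) (Function('J')(d) = Add(Add(-5, d), 18) = Add(13, d))
Add(Add(Pow(Add(-175, 95), -1), -131), Function('J')(12)) = Add(Add(Pow(Add(-175, 95), -1), -131), Add(13, 12)) = Add(Add(Pow(-80, -1), -131), 25) = Add(Add(Rational(-1, 80), -131), 25) = Add(Rational(-10481, 80), 25) = Rational(-8481, 80)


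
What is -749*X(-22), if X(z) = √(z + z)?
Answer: -1498*I*√11 ≈ -4968.3*I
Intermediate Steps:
X(z) = √2*√z (X(z) = √(2*z) = √2*√z)
-749*X(-22) = -749*√2*√(-22) = -749*√2*I*√22 = -1498*I*√11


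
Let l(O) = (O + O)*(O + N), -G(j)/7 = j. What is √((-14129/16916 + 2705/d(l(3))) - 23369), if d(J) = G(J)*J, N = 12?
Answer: 2*I*√10367953095299135/1332135 ≈ 152.87*I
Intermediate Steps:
G(j) = -7*j
l(O) = 2*O*(12 + O) (l(O) = (O + O)*(O + 12) = (2*O)*(12 + O) = 2*O*(12 + O))
d(J) = -7*J² (d(J) = (-7*J)*J = -7*J²)
√((-14129/16916 + 2705/d(l(3))) - 23369) = √((-14129/16916 + 2705/((-7*36*(12 + 3)²))) - 23369) = √((-14129*1/16916 + 2705/((-7*(2*3*15)²))) - 23369) = √((-14129/16916 + 2705/((-7*90²))) - 23369) = √((-14129/16916 + 2705/((-7*8100))) - 23369) = √((-14129/16916 + 2705/(-56700)) - 23369) = √((-14129/16916 + 2705*(-1/56700)) - 23369) = √((-14129/16916 - 541/11340) - 23369) = √(-10585901/11989215 - 23369) = √(-280186551236/11989215) = 2*I*√10367953095299135/1332135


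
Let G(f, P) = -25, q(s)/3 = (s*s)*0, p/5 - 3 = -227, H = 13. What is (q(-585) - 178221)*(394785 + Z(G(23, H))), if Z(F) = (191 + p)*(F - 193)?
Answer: -106452650847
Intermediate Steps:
p = -1120 (p = 15 + 5*(-227) = 15 - 1135 = -1120)
q(s) = 0 (q(s) = 3*((s*s)*0) = 3*(s²*0) = 3*0 = 0)
Z(F) = 179297 - 929*F (Z(F) = (191 - 1120)*(F - 193) = -929*(-193 + F) = 179297 - 929*F)
(q(-585) - 178221)*(394785 + Z(G(23, H))) = (0 - 178221)*(394785 + (179297 - 929*(-25))) = -178221*(394785 + (179297 + 23225)) = -178221*(394785 + 202522) = -178221*597307 = -106452650847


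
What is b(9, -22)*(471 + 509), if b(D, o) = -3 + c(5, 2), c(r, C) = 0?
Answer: -2940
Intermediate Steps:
b(D, o) = -3 (b(D, o) = -3 + 0 = -3)
b(9, -22)*(471 + 509) = -3*(471 + 509) = -3*980 = -2940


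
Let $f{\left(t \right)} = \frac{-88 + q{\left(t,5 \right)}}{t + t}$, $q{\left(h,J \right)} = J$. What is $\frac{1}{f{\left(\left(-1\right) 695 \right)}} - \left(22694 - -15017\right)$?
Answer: $- \frac{3128623}{83} \approx -37694.0$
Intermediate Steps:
$f{\left(t \right)} = - \frac{83}{2 t}$ ($f{\left(t \right)} = \frac{-88 + 5}{t + t} = - \frac{83}{2 t}$)
$\frac{1}{f{\left(\left(-1\right) 695 \right)}} - \left(22694 - -15017\right) = \frac{1}{\left(- \frac{83}{2}\right) \frac{1}{\left(-1\right) 695}} - \left(22694 - -15017\right) = \frac{1}{\left(- \frac{83}{2}\right) \frac{1}{-695}} - \left(22694 + 15017\right) = \frac{1}{\left(- \frac{83}{2}\right) \left(- \frac{1}{695}\right)} - 37711 = \frac{1}{\frac{83}{1390}} - 37711 = \frac{1390}{83} - 37711 = - \frac{3128623}{83}$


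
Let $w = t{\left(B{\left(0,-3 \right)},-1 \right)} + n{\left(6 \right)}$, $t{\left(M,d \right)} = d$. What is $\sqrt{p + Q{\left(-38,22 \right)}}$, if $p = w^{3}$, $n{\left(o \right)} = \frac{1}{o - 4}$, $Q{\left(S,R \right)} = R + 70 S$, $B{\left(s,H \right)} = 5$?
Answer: $\frac{3 i \sqrt{4690}}{4} \approx 51.363 i$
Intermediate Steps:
$n{\left(o \right)} = \frac{1}{-4 + o}$
$w = - \frac{1}{2}$ ($w = -1 + \frac{1}{-4 + 6} = -1 + \frac{1}{2} = - \frac{1}{2} \approx -0.5$)
$p = - \frac{1}{8}$ ($p = \left(- \frac{1}{2}\right)^{3} = - \frac{1}{8} \approx -0.125$)
$\sqrt{p + Q{\left(-38,22 \right)}} = \sqrt{- \frac{1}{8} + \left(22 + 70 \left(-38\right)\right)} = \sqrt{- \frac{1}{8} + \left(22 - 2660\right)} = \sqrt{- \frac{1}{8} - 2638} = \sqrt{- \frac{21105}{8}} = \frac{3 i \sqrt{4690}}{4}$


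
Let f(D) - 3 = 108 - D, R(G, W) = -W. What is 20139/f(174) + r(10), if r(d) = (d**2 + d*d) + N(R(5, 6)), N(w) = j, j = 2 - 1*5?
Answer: -368/3 ≈ -122.67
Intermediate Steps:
j = -3 (j = 2 - 5 = -3)
f(D) = 111 - D (f(D) = 3 + (108 - D) = 111 - D)
N(w) = -3
r(d) = -3 + 2*d**2 (r(d) = (d**2 + d*d) - 3 = (d**2 + d**2) - 3 = 2*d**2 - 3 = -3 + 2*d**2)
20139/f(174) + r(10) = 20139/(111 - 1*174) + (-3 + 2*10**2) = 20139/(111 - 174) + (-3 + 2*100) = 20139/(-63) + (-3 + 200) = 20139*(-1/63) + 197 = -959/3 + 197 = -368/3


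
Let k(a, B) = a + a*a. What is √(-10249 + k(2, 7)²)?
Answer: I*√10213 ≈ 101.06*I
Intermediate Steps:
k(a, B) = a + a²
√(-10249 + k(2, 7)²) = √(-10249 + (2*(1 + 2))²) = √(-10249 + (2*3)²) = √(-10249 + 6²) = √(-10249 + 36) = √(-10213) = I*√10213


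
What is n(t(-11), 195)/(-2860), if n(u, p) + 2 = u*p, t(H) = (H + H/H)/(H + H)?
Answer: -953/31460 ≈ -0.030292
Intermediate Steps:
t(H) = (1 + H)/(2*H) (t(H) = (H + 1)/((2*H)) = (1 + H)*(1/(2*H)) = (1 + H)/(2*H))
n(u, p) = -2 + p*u (n(u, p) = -2 + u*p = -2 + p*u)
n(t(-11), 195)/(-2860) = (-2 + 195*((½)*(1 - 11)/(-11)))/(-2860) = (-2 + 195*((½)*(-1/11)*(-10)))*(-1/2860) = (-2 + 195*(5/11))*(-1/2860) = (-2 + 975/11)*(-1/2860) = (953/11)*(-1/2860) = -953/31460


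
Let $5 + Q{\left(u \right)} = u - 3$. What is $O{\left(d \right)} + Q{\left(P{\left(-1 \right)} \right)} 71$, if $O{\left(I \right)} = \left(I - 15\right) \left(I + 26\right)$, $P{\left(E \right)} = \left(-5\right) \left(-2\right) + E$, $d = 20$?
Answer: $301$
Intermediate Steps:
$P{\left(E \right)} = 10 + E$
$O{\left(I \right)} = \left(-15 + I\right) \left(26 + I\right)$
$Q{\left(u \right)} = -8 + u$ ($Q{\left(u \right)} = -5 + \left(u - 3\right) = -5 + \left(-3 + u\right) = -8 + u$)
$O{\left(d \right)} + Q{\left(P{\left(-1 \right)} \right)} 71 = \left(-390 + 20^{2} + 11 \cdot 20\right) + \left(-8 + \left(10 - 1\right)\right) 71 = \left(-390 + 400 + 220\right) + \left(-8 + 9\right) 71 = 230 + 1 \cdot 71 = 230 + 71 = 301$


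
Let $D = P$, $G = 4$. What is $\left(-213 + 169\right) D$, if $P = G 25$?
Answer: $-4400$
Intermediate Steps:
$P = 100$ ($P = 4 \cdot 25 = 100$)
$D = 100$
$\left(-213 + 169\right) D = \left(-213 + 169\right) 100 = \left(-44\right) 100 = -4400$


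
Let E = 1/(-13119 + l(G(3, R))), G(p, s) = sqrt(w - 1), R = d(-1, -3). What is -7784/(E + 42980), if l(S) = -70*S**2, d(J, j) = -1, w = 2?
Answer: -102663176/566863219 ≈ -0.18111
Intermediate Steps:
R = -1
G(p, s) = 1 (G(p, s) = sqrt(2 - 1) = sqrt(1) = 1)
E = -1/13189 (E = 1/(-13119 - 70*1**2) = 1/(-13119 - 70*1) = 1/(-13119 - 70) = 1/(-13189) = -1/13189 ≈ -7.5821e-5)
-7784/(E + 42980) = -7784/(-1/13189 + 42980) = -7784/566863219/13189 = -7784*13189/566863219 = -102663176/566863219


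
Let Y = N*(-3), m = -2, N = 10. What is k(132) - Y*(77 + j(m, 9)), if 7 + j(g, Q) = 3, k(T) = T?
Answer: 2322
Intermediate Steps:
Y = -30 (Y = 10*(-3) = -30)
j(g, Q) = -4 (j(g, Q) = -7 + 3 = -4)
k(132) - Y*(77 + j(m, 9)) = 132 - (-30)*(77 - 4) = 132 - (-30)*73 = 132 - 1*(-2190) = 132 + 2190 = 2322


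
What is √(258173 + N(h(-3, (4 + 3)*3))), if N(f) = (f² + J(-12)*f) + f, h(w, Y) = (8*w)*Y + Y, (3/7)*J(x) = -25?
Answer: √519154 ≈ 720.52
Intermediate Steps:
J(x) = -175/3 (J(x) = (7/3)*(-25) = -175/3)
h(w, Y) = Y + 8*Y*w (h(w, Y) = 8*Y*w + Y = Y + 8*Y*w)
N(f) = f² - 172*f/3 (N(f) = (f² - 175*f/3) + f = f² - 172*f/3)
√(258173 + N(h(-3, (4 + 3)*3))) = √(258173 + (((4 + 3)*3)*(1 + 8*(-3)))*(-172 + 3*(((4 + 3)*3)*(1 + 8*(-3))))/3) = √(258173 + ((7*3)*(1 - 24))*(-172 + 3*((7*3)*(1 - 24)))/3) = √(258173 + (21*(-23))*(-172 + 3*(21*(-23)))/3) = √(258173 + (⅓)*(-483)*(-172 + 3*(-483))) = √(258173 + (⅓)*(-483)*(-172 - 1449)) = √(258173 + (⅓)*(-483)*(-1621)) = √(258173 + 260981) = √519154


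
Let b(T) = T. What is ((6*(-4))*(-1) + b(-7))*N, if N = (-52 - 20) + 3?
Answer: -1173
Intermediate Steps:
N = -69 (N = -72 + 3 = -69)
((6*(-4))*(-1) + b(-7))*N = ((6*(-4))*(-1) - 7)*(-69) = (-24*(-1) - 7)*(-69) = (24 - 7)*(-69) = 17*(-69) = -1173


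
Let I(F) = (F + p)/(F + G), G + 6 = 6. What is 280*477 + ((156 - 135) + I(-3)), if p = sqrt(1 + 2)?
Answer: 133582 - sqrt(3)/3 ≈ 1.3358e+5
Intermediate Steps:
G = 0 (G = -6 + 6 = 0)
p = sqrt(3) ≈ 1.7320
I(F) = (F + sqrt(3))/F (I(F) = (F + sqrt(3))/(F + 0) = (F + sqrt(3))/F)
280*477 + ((156 - 135) + I(-3)) = 280*477 + ((156 - 135) + (-3 + sqrt(3))/(-3)) = 133560 + (21 - (-3 + sqrt(3))/3) = 133560 + (21 + (1 - sqrt(3)/3)) = 133560 + (22 - sqrt(3)/3) = 133582 - sqrt(3)/3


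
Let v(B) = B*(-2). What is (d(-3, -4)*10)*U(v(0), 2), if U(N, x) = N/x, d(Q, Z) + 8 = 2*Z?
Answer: 0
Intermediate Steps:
v(B) = -2*B
d(Q, Z) = -8 + 2*Z
(d(-3, -4)*10)*U(v(0), 2) = ((-8 + 2*(-4))*10)*(-2*0/2) = ((-8 - 8)*10)*(0*(½)) = -16*10*0 = -160*0 = 0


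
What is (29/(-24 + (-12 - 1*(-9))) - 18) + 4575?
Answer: 123010/27 ≈ 4555.9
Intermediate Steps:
(29/(-24 + (-12 - 1*(-9))) - 18) + 4575 = (29/(-24 + (-12 + 9)) - 18) + 4575 = (29/(-24 - 3) - 18) + 4575 = (29/(-27) - 18) + 4575 = (-1/27*29 - 18) + 4575 = (-29/27 - 18) + 4575 = -515/27 + 4575 = 123010/27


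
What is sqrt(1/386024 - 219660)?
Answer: I*sqrt(8183132836654534)/193012 ≈ 468.68*I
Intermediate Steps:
sqrt(1/386024 - 219660) = sqrt(-84794031839/386024) = I*sqrt(8183132836654534)/193012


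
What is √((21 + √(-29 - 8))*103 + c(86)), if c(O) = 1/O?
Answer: √(15997634 + 761788*I*√37)/86 ≈ 46.984 + 6.6675*I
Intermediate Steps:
√((21 + √(-29 - 8))*103 + c(86)) = √((21 + √(-29 - 8))*103 + 1/86) = √((21 + √(-37))*103 + 1/86) = √((21 + I*√37)*103 + 1/86) = √((2163 + 103*I*√37) + 1/86) = √(186019/86 + 103*I*√37)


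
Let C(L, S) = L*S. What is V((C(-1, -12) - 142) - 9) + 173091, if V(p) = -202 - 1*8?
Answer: 172881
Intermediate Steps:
V(p) = -210 (V(p) = -202 - 8 = -210)
V((C(-1, -12) - 142) - 9) + 173091 = -210 + 173091 = 172881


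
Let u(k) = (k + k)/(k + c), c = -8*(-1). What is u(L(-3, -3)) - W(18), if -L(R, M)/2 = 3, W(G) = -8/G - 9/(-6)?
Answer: -127/18 ≈ -7.0556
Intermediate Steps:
c = 8
W(G) = 3/2 - 8/G (W(G) = -8/G - 9*(-⅙) = -8/G + 3/2 = 3/2 - 8/G)
L(R, M) = -6 (L(R, M) = -2*3 = -6)
u(k) = 2*k/(8 + k) (u(k) = (k + k)/(k + 8) = (2*k)/(8 + k) = 2*k/(8 + k))
u(L(-3, -3)) - W(18) = 2*(-6)/(8 - 6) - (3/2 - 8/18) = 2*(-6)/2 - (3/2 - 8*1/18) = 2*(-6)*(½) - (3/2 - 4/9) = -6 - 1*19/18 = -6 - 19/18 = -127/18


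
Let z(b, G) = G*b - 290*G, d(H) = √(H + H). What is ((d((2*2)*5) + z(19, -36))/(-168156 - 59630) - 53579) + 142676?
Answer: 10147519743/113893 - √10/113893 ≈ 89097.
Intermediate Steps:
d(H) = √2*√H (d(H) = √(2*H) = √2*√H)
z(b, G) = -290*G + G*b
((d((2*2)*5) + z(19, -36))/(-168156 - 59630) - 53579) + 142676 = ((√2*√((2*2)*5) - 36*(-290 + 19))/(-168156 - 59630) - 53579) + 142676 = ((√2*√(4*5) - 36*(-271))/(-227786) - 53579) + 142676 = ((√2*√20 + 9756)*(-1/227786) - 53579) + 142676 = ((√2*(2*√5) + 9756)*(-1/227786) - 53579) + 142676 = ((2*√10 + 9756)*(-1/227786) - 53579) + 142676 = ((9756 + 2*√10)*(-1/227786) - 53579) + 142676 = ((-4878/113893 - √10/113893) - 53579) + 142676 = (-6102277925/113893 - √10/113893) + 142676 = 10147519743/113893 - √10/113893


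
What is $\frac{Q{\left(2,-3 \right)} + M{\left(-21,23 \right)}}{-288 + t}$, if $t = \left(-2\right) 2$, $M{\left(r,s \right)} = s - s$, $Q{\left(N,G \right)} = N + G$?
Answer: $\frac{1}{292} \approx 0.0034247$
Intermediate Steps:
$Q{\left(N,G \right)} = G + N$
$M{\left(r,s \right)} = 0$
$t = -4$
$\frac{Q{\left(2,-3 \right)} + M{\left(-21,23 \right)}}{-288 + t} = \frac{\left(-3 + 2\right) + 0}{-288 - 4} = \frac{-1 + 0}{-292} = \left(-1\right) \left(- \frac{1}{292}\right) = \frac{1}{292}$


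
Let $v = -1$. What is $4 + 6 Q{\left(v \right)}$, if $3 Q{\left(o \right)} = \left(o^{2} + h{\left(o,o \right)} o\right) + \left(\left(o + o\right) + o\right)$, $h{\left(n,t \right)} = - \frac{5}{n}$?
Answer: $-10$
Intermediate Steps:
$Q{\left(o \right)} = - \frac{5}{3} + o + \frac{o^{2}}{3}$ ($Q{\left(o \right)} = \frac{\left(o^{2} + - \frac{5}{o} o\right) + \left(\left(o + o\right) + o\right)}{3} = \frac{\left(o^{2} - 5\right) + \left(2 o + o\right)}{3} = \frac{\left(-5 + o^{2}\right) + 3 o}{3} = \frac{-5 + o^{2} + 3 o}{3} = - \frac{5}{3} + o + \frac{o^{2}}{3}$)
$4 + 6 Q{\left(v \right)} = 4 + 6 \left(- \frac{5}{3} + \frac{1}{3} \left(-1\right) \left(3 - 1\right)\right) = 4 + 6 \left(- \frac{5}{3} + \frac{1}{3} \left(-1\right) 2\right) = 4 + 6 \left(- \frac{5}{3} - \frac{2}{3}\right) = 4 + 6 \left(- \frac{7}{3}\right) = 4 - 14 = -10$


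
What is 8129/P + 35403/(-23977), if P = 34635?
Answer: -1031273872/830443395 ≈ -1.2418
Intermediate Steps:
8129/P + 35403/(-23977) = 8129/34635 + 35403/(-23977) = 8129*(1/34635) + 35403*(-1/23977) = 8129/34635 - 35403/23977 = -1031273872/830443395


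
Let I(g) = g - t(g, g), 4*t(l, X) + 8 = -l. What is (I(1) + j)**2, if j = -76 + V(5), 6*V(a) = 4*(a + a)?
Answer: 628849/144 ≈ 4367.0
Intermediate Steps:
t(l, X) = -2 - l/4 (t(l, X) = -2 + (-l)/4 = -2 - l/4)
V(a) = 4*a/3 (V(a) = (4*(a + a))/6 = (4*(2*a))/6 = (8*a)/6 = 4*a/3)
I(g) = 2 + 5*g/4 (I(g) = g - (-2 - g/4) = g + (2 + g/4) = 2 + 5*g/4)
j = -208/3 (j = -76 + (4/3)*5 = -76 + 20/3 = -208/3 ≈ -69.333)
(I(1) + j)**2 = ((2 + (5/4)*1) - 208/3)**2 = ((2 + 5/4) - 208/3)**2 = (13/4 - 208/3)**2 = (-793/12)**2 = 628849/144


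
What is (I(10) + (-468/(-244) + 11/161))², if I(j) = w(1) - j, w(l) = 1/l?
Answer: 4744592161/96452041 ≈ 49.191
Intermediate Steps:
w(l) = 1/l
I(j) = 1 - j (I(j) = 1/1 - j = 1 - j)
(I(10) + (-468/(-244) + 11/161))² = ((1 - 1*10) + (-468/(-244) + 11/161))² = ((1 - 10) + (-468*(-1/244) + 11*(1/161)))² = (-9 + (117/61 + 11/161))² = (-9 + 19508/9821)² = (-68881/9821)² = 4744592161/96452041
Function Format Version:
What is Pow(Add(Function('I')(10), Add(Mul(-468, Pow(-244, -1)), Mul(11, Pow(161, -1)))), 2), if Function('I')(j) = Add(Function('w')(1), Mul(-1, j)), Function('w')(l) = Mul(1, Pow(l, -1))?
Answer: Rational(4744592161, 96452041) ≈ 49.191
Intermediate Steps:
Function('w')(l) = Pow(l, -1)
Function('I')(j) = Add(1, Mul(-1, j)) (Function('I')(j) = Add(Pow(1, -1), Mul(-1, j)) = Add(1, Mul(-1, j)))
Pow(Add(Function('I')(10), Add(Mul(-468, Pow(-244, -1)), Mul(11, Pow(161, -1)))), 2) = Pow(Add(Add(1, Mul(-1, 10)), Add(Mul(-468, Pow(-244, -1)), Mul(11, Pow(161, -1)))), 2) = Pow(Add(Add(1, -10), Add(Mul(-468, Rational(-1, 244)), Mul(11, Rational(1, 161)))), 2) = Pow(Add(-9, Add(Rational(117, 61), Rational(11, 161))), 2) = Pow(Add(-9, Rational(19508, 9821)), 2) = Pow(Rational(-68881, 9821), 2) = Rational(4744592161, 96452041)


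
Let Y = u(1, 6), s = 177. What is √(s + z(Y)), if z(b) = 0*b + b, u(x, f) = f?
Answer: √183 ≈ 13.528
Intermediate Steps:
Y = 6
z(b) = b (z(b) = 0 + b = b)
√(s + z(Y)) = √(177 + 6) = √183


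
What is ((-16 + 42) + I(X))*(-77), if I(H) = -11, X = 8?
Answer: -1155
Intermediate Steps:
((-16 + 42) + I(X))*(-77) = ((-16 + 42) - 11)*(-77) = (26 - 11)*(-77) = 15*(-77) = -1155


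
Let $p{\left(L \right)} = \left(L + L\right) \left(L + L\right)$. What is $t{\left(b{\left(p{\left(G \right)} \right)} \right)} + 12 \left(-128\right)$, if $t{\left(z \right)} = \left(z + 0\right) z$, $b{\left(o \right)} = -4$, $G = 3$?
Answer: $-1520$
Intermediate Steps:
$p{\left(L \right)} = 4 L^{2}$ ($p{\left(L \right)} = 2 L 2 L = 4 L^{2}$)
$t{\left(z \right)} = z^{2}$ ($t{\left(z \right)} = z z = z^{2}$)
$t{\left(b{\left(p{\left(G \right)} \right)} \right)} + 12 \left(-128\right) = \left(-4\right)^{2} + 12 \left(-128\right) = 16 - 1536 = -1520$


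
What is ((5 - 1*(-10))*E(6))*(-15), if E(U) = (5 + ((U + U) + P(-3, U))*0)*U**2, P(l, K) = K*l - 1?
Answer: -40500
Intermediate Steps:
P(l, K) = -1 + K*l
E(U) = 5*U**2 (E(U) = (5 + ((U + U) + (-1 + U*(-3)))*0)*U**2 = (5 + (2*U + (-1 - 3*U))*0)*U**2 = (5 + (-1 - U)*0)*U**2 = (5 + 0)*U**2 = 5*U**2)
((5 - 1*(-10))*E(6))*(-15) = ((5 - 1*(-10))*(5*6**2))*(-15) = ((5 + 10)*(5*36))*(-15) = (15*180)*(-15) = 2700*(-15) = -40500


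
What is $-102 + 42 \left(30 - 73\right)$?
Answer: $-1908$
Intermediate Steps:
$-102 + 42 \left(30 - 73\right) = -102 + 42 \left(-43\right) = -102 - 1806 = -1908$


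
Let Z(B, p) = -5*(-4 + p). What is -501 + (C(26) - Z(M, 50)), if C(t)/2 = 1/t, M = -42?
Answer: -3522/13 ≈ -270.92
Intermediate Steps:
Z(B, p) = 20 - 5*p
C(t) = 2/t
-501 + (C(26) - Z(M, 50)) = -501 + (2/26 - (20 - 5*50)) = -501 + (2*(1/26) - (20 - 250)) = -501 + (1/13 - 1*(-230)) = -501 + (1/13 + 230) = -501 + 2991/13 = -3522/13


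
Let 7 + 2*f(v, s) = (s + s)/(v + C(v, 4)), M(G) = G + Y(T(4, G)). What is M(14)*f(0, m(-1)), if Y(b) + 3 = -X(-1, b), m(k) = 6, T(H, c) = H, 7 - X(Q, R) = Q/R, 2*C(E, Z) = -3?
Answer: -225/8 ≈ -28.125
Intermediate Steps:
C(E, Z) = -3/2 (C(E, Z) = (½)*(-3) = -3/2)
X(Q, R) = 7 - Q/R
Y(b) = -10 - 1/b (Y(b) = -3 - (7 - 1*(-1)/b) = -3 - (7 + 1/b) = -3 + (-7 - 1/b) = -10 - 1/b)
M(G) = -41/4 + G (M(G) = G + (-10 - 1/4) = G + (-10 - 1*¼) = G + (-10 - ¼) = G - 41/4 = -41/4 + G)
f(v, s) = -7/2 + s/(-3/2 + v) (f(v, s) = -7/2 + ((s + s)/(v - 3/2))/2 = -7/2 + ((2*s)/(-3/2 + v))/2 = -7/2 + (2*s/(-3/2 + v))/2 = -7/2 + s/(-3/2 + v))
M(14)*f(0, m(-1)) = (-41/4 + 14)*((21 - 14*0 + 4*6)/(2*(-3 + 2*0))) = 15*((21 + 0 + 24)/(2*(-3 + 0)))/4 = 15*((½)*45/(-3))/4 = 15*((½)*(-⅓)*45)/4 = (15/4)*(-15/2) = -225/8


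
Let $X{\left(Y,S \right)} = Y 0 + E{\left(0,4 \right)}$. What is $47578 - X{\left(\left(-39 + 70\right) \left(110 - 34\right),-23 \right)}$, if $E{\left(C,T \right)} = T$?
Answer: $47574$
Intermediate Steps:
$X{\left(Y,S \right)} = 4$ ($X{\left(Y,S \right)} = Y 0 + 4 = 0 + 4 = 4$)
$47578 - X{\left(\left(-39 + 70\right) \left(110 - 34\right),-23 \right)} = 47578 - 4 = 47574$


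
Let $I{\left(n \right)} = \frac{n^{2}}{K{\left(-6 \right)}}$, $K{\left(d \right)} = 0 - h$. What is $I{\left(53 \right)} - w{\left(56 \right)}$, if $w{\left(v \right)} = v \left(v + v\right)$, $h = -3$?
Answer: $- \frac{16007}{3} \approx -5335.7$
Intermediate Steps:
$w{\left(v \right)} = 2 v^{2}$ ($w{\left(v \right)} = v 2 v = 2 v^{2}$)
$K{\left(d \right)} = 3$ ($K{\left(d \right)} = 0 - -3 = 0 + 3 = 3$)
$I{\left(n \right)} = \frac{n^{2}}{3}$
$I{\left(53 \right)} - w{\left(56 \right)} = \frac{53^{2}}{3} - 2 \cdot 56^{2} = \frac{1}{3} \cdot 2809 - 2 \cdot 3136 = \frac{2809}{3} - 6272 = - \frac{16007}{3}$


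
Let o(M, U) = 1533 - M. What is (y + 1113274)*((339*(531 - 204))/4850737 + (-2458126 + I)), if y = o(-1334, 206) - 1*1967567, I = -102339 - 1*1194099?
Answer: 15506512928219164190/4850737 ≈ 3.1967e+12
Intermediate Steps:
I = -1296438 (I = -102339 - 1194099 = -1296438)
y = -1964700 (y = (1533 - 1*(-1334)) - 1*1967567 = (1533 + 1334) - 1967567 = 2867 - 1967567 = -1964700)
(y + 1113274)*((339*(531 - 204))/4850737 + (-2458126 + I)) = (-1964700 + 1113274)*((339*(531 - 204))/4850737 + (-2458126 - 1296438)) = -851426*((339*327)*(1/4850737) - 3754564) = -851426*(110853*(1/4850737) - 3754564) = -851426*(110853/4850737 - 3754564) = -851426*(-18212402402815/4850737) = 15506512928219164190/4850737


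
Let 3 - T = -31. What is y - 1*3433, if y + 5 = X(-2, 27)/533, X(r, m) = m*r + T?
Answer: -1832474/533 ≈ -3438.0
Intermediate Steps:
T = 34 (T = 3 - 1*(-31) = 3 + 31 = 34)
X(r, m) = 34 + m*r (X(r, m) = m*r + 34 = 34 + m*r)
y = -2685/533 (y = -5 + (34 + 27*(-2))/533 = -5 + (34 - 54)*(1/533) = -5 - 20*1/533 = -5 - 20/533 = -2685/533 ≈ -5.0375)
y - 1*3433 = -2685/533 - 1*3433 = -2685/533 - 3433 = -1832474/533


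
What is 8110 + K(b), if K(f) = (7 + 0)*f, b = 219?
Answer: 9643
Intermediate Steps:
K(f) = 7*f
8110 + K(b) = 8110 + 7*219 = 8110 + 1533 = 9643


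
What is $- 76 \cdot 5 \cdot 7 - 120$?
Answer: $-2780$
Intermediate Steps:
$- 76 \cdot 5 \cdot 7 - 120 = \left(-76\right) 35 - 120 = -2660 - 120 = -2780$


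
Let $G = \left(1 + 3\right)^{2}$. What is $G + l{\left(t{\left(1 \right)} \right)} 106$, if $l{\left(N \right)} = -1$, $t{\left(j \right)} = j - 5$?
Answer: $-90$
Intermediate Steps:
$t{\left(j \right)} = -5 + j$
$G = 16$ ($G = 4^{2} = 16$)
$G + l{\left(t{\left(1 \right)} \right)} 106 = 16 - 106 = -90$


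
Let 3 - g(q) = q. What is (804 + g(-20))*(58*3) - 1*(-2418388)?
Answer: 2562286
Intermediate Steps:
g(q) = 3 - q
(804 + g(-20))*(58*3) - 1*(-2418388) = (804 + (3 - 1*(-20)))*(58*3) - 1*(-2418388) = (804 + (3 + 20))*174 + 2418388 = (804 + 23)*174 + 2418388 = 827*174 + 2418388 = 143898 + 2418388 = 2562286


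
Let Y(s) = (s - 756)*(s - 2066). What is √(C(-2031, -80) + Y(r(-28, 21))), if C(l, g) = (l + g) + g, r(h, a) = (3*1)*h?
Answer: √1803809 ≈ 1343.1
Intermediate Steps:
r(h, a) = 3*h
C(l, g) = l + 2*g (C(l, g) = (g + l) + g = l + 2*g)
Y(s) = (-2066 + s)*(-756 + s) (Y(s) = (-756 + s)*(-2066 + s) = (-2066 + s)*(-756 + s))
√(C(-2031, -80) + Y(r(-28, 21))) = √((-2031 + 2*(-80)) + (1561896 + (3*(-28))² - 8466*(-28))) = √((-2031 - 160) + (1561896 + (-84)² - 2822*(-84))) = √(-2191 + (1561896 + 7056 + 237048)) = √(-2191 + 1806000) = √1803809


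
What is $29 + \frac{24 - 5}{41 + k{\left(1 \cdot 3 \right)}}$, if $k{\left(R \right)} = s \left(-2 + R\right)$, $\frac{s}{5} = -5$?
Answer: $\frac{483}{16} \approx 30.188$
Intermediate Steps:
$s = -25$ ($s = 5 \left(-5\right) = -25$)
$k{\left(R \right)} = 50 - 25 R$ ($k{\left(R \right)} = - 25 \left(-2 + R\right) = 50 - 25 R$)
$29 + \frac{24 - 5}{41 + k{\left(1 \cdot 3 \right)}} = 29 + \frac{24 - 5}{41 + \left(50 - 25 \cdot 1 \cdot 3\right)} = 29 + \frac{1}{41 + \left(50 - 75\right)} 19 = 29 + \frac{1}{41 - 25} \cdot 19 = 29 + \frac{1}{16} \cdot 19 = 29 + \frac{19}{16} = \frac{483}{16}$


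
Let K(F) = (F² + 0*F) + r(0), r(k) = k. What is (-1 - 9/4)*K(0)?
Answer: 0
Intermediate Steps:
K(F) = F² (K(F) = (F² + 0*F) + 0 = (F² + 0) + 0 = F² + 0 = F²)
(-1 - 9/4)*K(0) = (-1 - 9/4)*0² = (-1 - 9/4)*0 = -13/4*0 = 0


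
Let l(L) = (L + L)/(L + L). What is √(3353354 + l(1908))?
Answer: 3*√372595 ≈ 1831.2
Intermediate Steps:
l(L) = 1 (l(L) = (2*L)/((2*L)) = (2*L)*(1/(2*L)) = 1)
√(3353354 + l(1908)) = √(3353354 + 1) = √3353355 = 3*√372595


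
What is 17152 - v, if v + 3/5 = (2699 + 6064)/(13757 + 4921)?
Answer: 533945833/31130 ≈ 17152.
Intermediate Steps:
v = -4073/31130 (v = -⅗ + (2699 + 6064)/(13757 + 4921) = -⅗ + 8763/18678 = -⅗ + 8763*(1/18678) = -⅗ + 2921/6226 = -4073/31130 ≈ -0.13084)
17152 - v = 17152 - 1*(-4073/31130) = 17152 + 4073/31130 = 533945833/31130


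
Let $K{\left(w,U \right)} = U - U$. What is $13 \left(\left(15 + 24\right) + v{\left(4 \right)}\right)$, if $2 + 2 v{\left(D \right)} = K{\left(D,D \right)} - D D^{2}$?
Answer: $78$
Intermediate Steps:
$K{\left(w,U \right)} = 0$
$v{\left(D \right)} = -1 - \frac{D^{3}}{2}$ ($v{\left(D \right)} = -1 + \frac{0 - D D^{2}}{2} = -1 + \frac{0 - D^{3}}{2} = -1 + \frac{\left(-1\right) D^{3}}{2} = -1 - \frac{D^{3}}{2}$)
$13 \left(\left(15 + 24\right) + v{\left(4 \right)}\right) = 13 \left(\left(15 + 24\right) - \left(1 + \frac{4^{3}}{2}\right)\right) = 13 \left(39 - 33\right) = 13 \cdot 6 = 78$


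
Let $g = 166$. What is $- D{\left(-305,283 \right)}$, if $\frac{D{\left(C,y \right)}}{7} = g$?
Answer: $-1162$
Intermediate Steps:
$D{\left(C,y \right)} = 1162$ ($D{\left(C,y \right)} = 7 \cdot 166 = 1162$)
$- D{\left(-305,283 \right)} = \left(-1\right) 1162 = -1162$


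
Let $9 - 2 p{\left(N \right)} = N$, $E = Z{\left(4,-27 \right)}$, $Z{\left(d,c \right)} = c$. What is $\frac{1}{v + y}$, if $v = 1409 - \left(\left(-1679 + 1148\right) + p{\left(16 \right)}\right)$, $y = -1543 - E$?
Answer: $\frac{2}{855} \approx 0.0023392$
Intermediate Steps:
$E = -27$
$p{\left(N \right)} = \frac{9}{2} - \frac{N}{2}$
$y = -1516$ ($y = -1543 - -27 = -1543 + 27 = -1516$)
$v = \frac{3887}{2}$ ($v = 1409 - \left(\left(-1679 + 1148\right) + \left(\frac{9}{2} - 8\right)\right) = 1409 - \left(-531 + \left(\frac{9}{2} - 8\right)\right) = 1409 - \left(-531 - \frac{7}{2}\right) = 1409 - - \frac{1069}{2} = 1409 + \frac{1069}{2} = \frac{3887}{2} \approx 1943.5$)
$\frac{1}{v + y} = \frac{1}{\frac{3887}{2} - 1516} = \frac{1}{\frac{855}{2}} = \frac{2}{855}$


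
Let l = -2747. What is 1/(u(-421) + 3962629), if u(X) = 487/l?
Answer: 2747/10885341376 ≈ 2.5236e-7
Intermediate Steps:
u(X) = -487/2747 (u(X) = 487/(-2747) = 487*(-1/2747) = -487/2747)
1/(u(-421) + 3962629) = 1/(-487/2747 + 3962629) = 1/(10885341376/2747) = 2747/10885341376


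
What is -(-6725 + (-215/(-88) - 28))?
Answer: 594049/88 ≈ 6750.6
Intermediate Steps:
-(-6725 + (-215/(-88) - 28)) = -(-6725 + (-215*(-1/88) - 28)) = -(-6725 + (215/88 - 28)) = -(-6725 - 2249/88) = -1*(-594049/88) = 594049/88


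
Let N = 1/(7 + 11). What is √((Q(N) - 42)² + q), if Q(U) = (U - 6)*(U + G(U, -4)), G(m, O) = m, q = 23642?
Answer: √668222569/162 ≈ 159.57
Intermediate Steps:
N = 1/18 ≈ 0.055556
Q(U) = 2*U*(-6 + U) (Q(U) = (U - 6)*(U + U) = (-6 + U)*(2*U) = 2*U*(-6 + U))
√((Q(N) - 42)² + q) = √((2*(1/18)*(-6 + 1/18) - 42)² + 23642) = √((2*(1/18)*(-107/18) - 42)² + 23642) = √((-107/162 - 42)² + 23642) = √((-6911/162)² + 23642) = √(47761921/26244 + 23642) = √(668222569/26244) = √668222569/162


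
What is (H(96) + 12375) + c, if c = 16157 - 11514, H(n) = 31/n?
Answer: 1633759/96 ≈ 17018.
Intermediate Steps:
c = 4643
(H(96) + 12375) + c = (31/96 + 12375) + 4643 = 1188031/96 + 4643 = 1633759/96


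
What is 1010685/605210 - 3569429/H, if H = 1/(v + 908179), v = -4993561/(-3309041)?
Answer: -1298401964912615255597583/400532940722 ≈ -3.2417e+12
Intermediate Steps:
v = 4993561/3309041 (v = -4993561*(-1/3309041) = 4993561/3309041 ≈ 1.5091)
H = 3309041/3005206539900 (H = 1/(4993561/3309041 + 908179) = 1/(3005206539900/3309041) = 3309041/3005206539900 ≈ 1.1011e-6)
1010685/605210 - 3569429/H = 1010685/605210 - 3569429/3309041/3005206539900 = 1010685*(1/605210) - 3569429*3005206539900/3309041 = 202137/121042 - 10726871374508717100/3309041 = -1298401964912615255597583/400532940722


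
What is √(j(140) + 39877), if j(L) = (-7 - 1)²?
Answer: √39941 ≈ 199.85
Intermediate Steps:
j(L) = 64 (j(L) = (-8)² = 64)
√(j(140) + 39877) = √(64 + 39877) = √39941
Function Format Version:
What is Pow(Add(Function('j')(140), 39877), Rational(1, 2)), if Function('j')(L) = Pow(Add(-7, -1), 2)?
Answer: Pow(39941, Rational(1, 2)) ≈ 199.85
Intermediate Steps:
Function('j')(L) = 64 (Function('j')(L) = Pow(-8, 2) = 64)
Pow(Add(Function('j')(140), 39877), Rational(1, 2)) = Pow(Add(64, 39877), Rational(1, 2)) = Pow(39941, Rational(1, 2))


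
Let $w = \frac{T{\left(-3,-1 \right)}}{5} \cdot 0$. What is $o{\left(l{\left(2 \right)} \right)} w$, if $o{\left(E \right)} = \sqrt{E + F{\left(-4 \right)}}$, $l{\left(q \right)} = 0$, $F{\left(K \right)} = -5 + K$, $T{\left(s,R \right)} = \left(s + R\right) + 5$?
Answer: $0$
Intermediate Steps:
$T{\left(s,R \right)} = 5 + R + s$ ($T{\left(s,R \right)} = \left(R + s\right) + 5 = 5 + R + s$)
$o{\left(E \right)} = \sqrt{-9 + E}$ ($o{\left(E \right)} = \sqrt{E - 9} = \sqrt{-9 + E}$)
$w = 0$ ($w = \frac{5 - 1 - 3}{5} \cdot 0 = 1 \cdot \frac{1}{5} \cdot 0 = \frac{1}{5} \cdot 0 = 0$)
$o{\left(l{\left(2 \right)} \right)} w = \sqrt{-9 + 0} \cdot 0 = \sqrt{-9} \cdot 0 = 3 i 0 = 0$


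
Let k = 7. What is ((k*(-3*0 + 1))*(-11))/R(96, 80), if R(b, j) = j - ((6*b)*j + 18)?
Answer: 11/6574 ≈ 0.0016733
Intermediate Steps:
R(b, j) = -18 + j - 6*b*j (R(b, j) = j - (6*b*j + 18) = j - (18 + 6*b*j) = j + (-18 - 6*b*j) = -18 + j - 6*b*j)
((k*(-3*0 + 1))*(-11))/R(96, 80) = ((7*(-3*0 + 1))*(-11))/(-18 + 80 - 6*96*80) = ((7*(0 + 1))*(-11))/(-18 + 80 - 46080) = ((7*1)*(-11))/(-46018) = (7*(-11))*(-1/46018) = -77*(-1/46018) = 11/6574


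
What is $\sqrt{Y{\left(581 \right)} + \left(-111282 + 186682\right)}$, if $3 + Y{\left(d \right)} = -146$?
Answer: $\sqrt{75251} \approx 274.32$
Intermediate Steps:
$Y{\left(d \right)} = -149$ ($Y{\left(d \right)} = -3 - 146 = -149$)
$\sqrt{Y{\left(581 \right)} + \left(-111282 + 186682\right)} = \sqrt{-149 + \left(-111282 + 186682\right)} = \sqrt{-149 + 75400} = \sqrt{75251}$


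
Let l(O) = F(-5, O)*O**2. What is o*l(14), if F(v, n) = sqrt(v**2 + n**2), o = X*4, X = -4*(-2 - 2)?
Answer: 12544*sqrt(221) ≈ 1.8648e+5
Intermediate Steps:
X = 16 (X = -4*(-4) = 16)
o = 64 (o = 16*4 = 64)
F(v, n) = sqrt(n**2 + v**2)
l(O) = O**2*sqrt(25 + O**2) (l(O) = sqrt(O**2 + (-5)**2)*O**2 = sqrt(O**2 + 25)*O**2 = sqrt(25 + O**2)*O**2 = O**2*sqrt(25 + O**2))
o*l(14) = 64*(14**2*sqrt(25 + 14**2)) = 64*(196*sqrt(25 + 196)) = 64*(196*sqrt(221)) = 12544*sqrt(221)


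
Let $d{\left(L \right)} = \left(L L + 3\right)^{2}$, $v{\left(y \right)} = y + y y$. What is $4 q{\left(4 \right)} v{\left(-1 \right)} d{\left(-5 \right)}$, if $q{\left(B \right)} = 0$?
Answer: $0$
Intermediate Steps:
$v{\left(y \right)} = y + y^{2}$
$d{\left(L \right)} = \left(3 + L^{2}\right)^{2}$ ($d{\left(L \right)} = \left(L^{2} + 3\right)^{2} = \left(3 + L^{2}\right)^{2}$)
$4 q{\left(4 \right)} v{\left(-1 \right)} d{\left(-5 \right)} = 4 \cdot 0 \left(- (1 - 1)\right) \left(3 + \left(-5\right)^{2}\right)^{2} = 0 \left(\left(-1\right) 0\right) \left(3 + 25\right)^{2} = 0 \cdot 0 \cdot 28^{2} = 0 \cdot 784 = 0$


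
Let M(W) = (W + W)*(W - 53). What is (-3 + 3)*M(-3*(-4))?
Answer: 0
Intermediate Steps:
M(W) = 2*W*(-53 + W) (M(W) = (2*W)*(-53 + W) = 2*W*(-53 + W))
(-3 + 3)*M(-3*(-4)) = (-3 + 3)*(2*(-3*(-4))*(-53 - 3*(-4))) = 0*(2*12*(-53 + 12)) = 0*(2*12*(-41)) = 0*(-984) = 0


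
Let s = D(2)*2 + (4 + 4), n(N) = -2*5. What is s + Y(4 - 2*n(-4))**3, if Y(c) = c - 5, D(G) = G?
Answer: 6871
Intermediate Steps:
n(N) = -10
Y(c) = -5 + c
s = 12 (s = 2*2 + (4 + 4) = 4 + 8 = 12)
s + Y(4 - 2*n(-4))**3 = 12 + (-5 + (4 - 2*(-10)))**3 = 12 + (-5 + (4 + 20))**3 = 12 + (-5 + 24)**3 = 12 + 19**3 = 12 + 6859 = 6871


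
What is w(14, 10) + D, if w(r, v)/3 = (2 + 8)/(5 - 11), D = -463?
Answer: -468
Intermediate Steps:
w(r, v) = -5 (w(r, v) = 3*((2 + 8)/(5 - 11)) = 3*(10/(-6)) = 3*(10*(-1/6)) = 3*(-5/3) = -5)
w(14, 10) + D = -5 - 463 = -468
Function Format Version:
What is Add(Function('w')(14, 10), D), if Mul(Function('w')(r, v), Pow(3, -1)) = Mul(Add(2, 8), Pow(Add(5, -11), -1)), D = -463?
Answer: -468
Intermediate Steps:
Function('w')(r, v) = -5 (Function('w')(r, v) = Mul(3, Mul(Add(2, 8), Pow(Add(5, -11), -1))) = Mul(3, Mul(10, Pow(-6, -1))) = Mul(3, Mul(10, Rational(-1, 6))) = Mul(3, Rational(-5, 3)) = -5)
Add(Function('w')(14, 10), D) = Add(-5, -463) = -468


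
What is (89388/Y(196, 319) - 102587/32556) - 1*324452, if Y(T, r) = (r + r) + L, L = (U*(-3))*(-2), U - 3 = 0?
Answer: -216449777813/667398 ≈ -3.2432e+5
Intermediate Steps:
U = 3 (U = 3 + 0 = 3)
L = 18 (L = (3*(-3))*(-2) = -9*(-2) = 18)
Y(T, r) = 18 + 2*r (Y(T, r) = (r + r) + 18 = 2*r + 18 = 18 + 2*r)
(89388/Y(196, 319) - 102587/32556) - 1*324452 = (89388/(18 + 2*319) - 102587/32556) - 1*324452 = (89388/(18 + 638) - 102587*1/32556) - 324452 = (89388/656 - 102587/32556) - 324452 = (89388*(1/656) - 102587/32556) - 324452 = (22347/164 - 102587/32556) - 324452 = 88838083/667398 - 324452 = -216449777813/667398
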